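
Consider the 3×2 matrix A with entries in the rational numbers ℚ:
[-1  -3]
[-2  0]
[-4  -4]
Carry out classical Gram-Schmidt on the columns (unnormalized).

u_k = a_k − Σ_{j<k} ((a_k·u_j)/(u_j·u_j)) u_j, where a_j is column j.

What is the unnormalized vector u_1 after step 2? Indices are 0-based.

u_1 = (-44/21, 38/21, -8/21)

Step 1: u_0 = a_0 = (-1, -2, -4).
Step 2: u_1 = a_1 − (19/21)·u_0 = (-44/21, 38/21, -8/21).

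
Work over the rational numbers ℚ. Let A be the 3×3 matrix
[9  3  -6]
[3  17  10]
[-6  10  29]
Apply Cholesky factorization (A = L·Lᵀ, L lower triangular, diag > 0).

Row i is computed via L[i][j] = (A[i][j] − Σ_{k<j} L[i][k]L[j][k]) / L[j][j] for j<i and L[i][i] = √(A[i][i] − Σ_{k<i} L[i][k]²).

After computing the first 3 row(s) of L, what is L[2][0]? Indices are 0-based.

L[2][0] = -2

Step 1: L[0][0] = √(9) = 3.
  L[1][0] = (3) / L[0][0] = 1.
Step 2: L[1][1] = √(16) = 4.
  L[2][0] = (-6) / L[0][0] = -2.
  L[2][1] = (12) / L[1][1] = 3.
Step 3: L[2][2] = √(16) = 4.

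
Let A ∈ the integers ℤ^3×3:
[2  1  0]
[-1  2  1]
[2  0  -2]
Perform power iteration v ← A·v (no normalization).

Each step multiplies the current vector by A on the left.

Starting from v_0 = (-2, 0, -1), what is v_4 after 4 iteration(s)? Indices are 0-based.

v_0 = (-2, 0, -1).
v_1 = A·v_0 = (-4, 1, -2).
v_2 = A·v_1 = (-7, 4, -4).
v_3 = A·v_2 = (-10, 11, -6).
v_4 = A·v_3 = (-9, 26, -8).

v_4 = (-9, 26, -8)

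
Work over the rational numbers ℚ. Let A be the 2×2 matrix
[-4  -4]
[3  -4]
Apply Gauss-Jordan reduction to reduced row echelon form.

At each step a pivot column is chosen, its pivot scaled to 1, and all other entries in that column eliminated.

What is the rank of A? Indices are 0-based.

rank = 2

pivot(0,0)=-4: scale R0 → (1, 1)
  clear (1,0): R1 −= (3)R0 → (0, -7)
pivot(1,1)=-7: scale R1 → (0, 1)
  clear (0,1): R0 −= (1)R1 → (1, 0)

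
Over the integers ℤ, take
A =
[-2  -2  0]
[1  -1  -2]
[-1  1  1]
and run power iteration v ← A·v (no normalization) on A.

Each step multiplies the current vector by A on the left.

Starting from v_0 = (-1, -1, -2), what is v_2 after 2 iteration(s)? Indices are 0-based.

v_2 = (-16, 4, -2)

v_0 = (-1, -1, -2).
v_1 = A·v_0 = (4, 4, -2).
v_2 = A·v_1 = (-16, 4, -2).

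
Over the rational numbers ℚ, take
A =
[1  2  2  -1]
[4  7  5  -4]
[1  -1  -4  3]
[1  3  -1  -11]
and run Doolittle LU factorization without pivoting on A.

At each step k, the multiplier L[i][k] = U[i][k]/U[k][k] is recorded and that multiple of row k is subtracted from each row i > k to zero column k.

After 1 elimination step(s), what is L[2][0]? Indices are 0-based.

[col 0] pivot 1
  R1 -= 4*R0 → (0, -1, -3, 0)  (L[1][0] := 4)
  R2 -= 1*R0 → (0, -3, -6, 4)  (L[2][0] := 1)
  R3 -= 1*R0 → (0, 1, -3, -10)  (L[3][0] := 1)

L[2][0] = 1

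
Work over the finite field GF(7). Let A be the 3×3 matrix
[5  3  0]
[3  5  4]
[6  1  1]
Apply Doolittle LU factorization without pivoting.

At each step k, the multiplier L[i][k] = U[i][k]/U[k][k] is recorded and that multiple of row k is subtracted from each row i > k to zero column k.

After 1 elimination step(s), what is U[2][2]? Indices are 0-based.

[col 0] pivot 5
  R1 -= 2*R0 → (0, 6, 4)  (L[1][0] := 2)
  R2 -= 4*R0 → (0, 3, 1)  (L[2][0] := 4)

U[2][2] = 1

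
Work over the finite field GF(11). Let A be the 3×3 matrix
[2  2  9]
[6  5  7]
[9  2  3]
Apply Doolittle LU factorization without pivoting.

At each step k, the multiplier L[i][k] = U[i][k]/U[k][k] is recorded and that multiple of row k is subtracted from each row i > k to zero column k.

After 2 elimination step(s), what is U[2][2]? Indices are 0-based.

U[2][2] = 9

k=0: U[0][0]=2
  eliminate (1,0): mult=3, new row 1: (0, 10, 2); set L[1][0]=3
  eliminate (2,0): mult=10, new row 2: (0, 4, 1); set L[2][0]=10
k=1: U[1][1]=10
  eliminate (2,1): mult=7, new row 2: (0, 0, 9); set L[2][1]=7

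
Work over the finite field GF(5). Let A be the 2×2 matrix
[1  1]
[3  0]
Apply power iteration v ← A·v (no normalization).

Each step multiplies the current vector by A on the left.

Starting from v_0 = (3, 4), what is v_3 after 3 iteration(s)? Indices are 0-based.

v_3 = (2, 3)

v_0 = (3, 4).
v_1 = A·v_0 = (2, 4).
v_2 = A·v_1 = (1, 1).
v_3 = A·v_2 = (2, 3).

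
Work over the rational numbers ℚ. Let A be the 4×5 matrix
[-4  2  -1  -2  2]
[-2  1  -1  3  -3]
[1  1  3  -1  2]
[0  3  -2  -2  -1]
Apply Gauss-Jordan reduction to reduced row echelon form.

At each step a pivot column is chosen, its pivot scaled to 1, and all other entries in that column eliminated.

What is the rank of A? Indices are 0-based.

step 1: normalize row 0 (÷-4) = (1, -1/2, 1/4, 1/2, -1/2)
  row 1: subtract -2×row0 = (0, 0, -1/2, 4, -4)
  row 2: subtract 1×row0 = (0, 3/2, 11/4, -3/2, 5/2)
step 2: exchange rows 1,2
step 2: normalize row 1 (÷3/2) = (0, 1, 11/6, -1, 5/3)
  row 0: subtract -1/2×row1 = (1, 0, 7/6, 0, 1/3)
  row 3: subtract 3×row1 = (0, 0, -15/2, 1, -6)
step 3: normalize row 2 (÷-1/2) = (0, 0, 1, -8, 8)
  row 0: subtract 7/6×row2 = (1, 0, 0, 28/3, -9)
  row 1: subtract 11/6×row2 = (0, 1, 0, 41/3, -13)
  row 3: subtract -15/2×row2 = (0, 0, 0, -59, 54)
step 4: normalize row 3 (÷-59) = (0, 0, 0, 1, -54/59)
  row 0: subtract 28/3×row3 = (1, 0, 0, 0, -27/59)
  row 1: subtract 41/3×row3 = (0, 1, 0, 0, -29/59)
  row 2: subtract -8×row3 = (0, 0, 1, 0, 40/59)

rank = 4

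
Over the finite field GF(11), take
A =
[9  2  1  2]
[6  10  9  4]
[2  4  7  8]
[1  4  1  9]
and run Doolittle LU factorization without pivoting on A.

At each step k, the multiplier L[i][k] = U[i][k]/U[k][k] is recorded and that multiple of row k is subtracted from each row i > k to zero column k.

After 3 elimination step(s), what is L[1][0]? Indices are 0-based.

L[1][0] = 8

[col 0] pivot 9
  R1 -= 8*R0 → (0, 5, 1, 10)  (L[1][0] := 8)
  R2 -= 10*R0 → (0, 6, 8, 10)  (L[2][0] := 10)
  R3 -= 5*R0 → (0, 5, 7, 10)  (L[3][0] := 5)
[col 1] pivot 5
  R2 -= 10*R1 → (0, 0, 9, 9)  (L[2][1] := 10)
  R3 -= 1*R1 → (0, 0, 6, 0)  (L[3][1] := 1)
[col 2] pivot 9
  R3 -= 8*R2 → (0, 0, 0, 5)  (L[3][2] := 8)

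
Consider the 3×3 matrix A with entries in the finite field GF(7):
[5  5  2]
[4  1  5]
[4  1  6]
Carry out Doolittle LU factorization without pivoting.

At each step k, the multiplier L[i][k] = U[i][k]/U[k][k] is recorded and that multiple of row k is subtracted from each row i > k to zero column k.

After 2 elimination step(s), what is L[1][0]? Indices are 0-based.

L[1][0] = 5

Step 1: pivot at (0,0) is 5.
  row1 ← row1 − (5)·row0  ⇒  L[1][0]=5, U row1=(0, 4, 2)
  row2 ← row2 − (5)·row0  ⇒  L[2][0]=5, U row2=(0, 4, 3)
Step 2: pivot at (1,1) is 4.
  row2 ← row2 − (1)·row1  ⇒  L[2][1]=1, U row2=(0, 0, 1)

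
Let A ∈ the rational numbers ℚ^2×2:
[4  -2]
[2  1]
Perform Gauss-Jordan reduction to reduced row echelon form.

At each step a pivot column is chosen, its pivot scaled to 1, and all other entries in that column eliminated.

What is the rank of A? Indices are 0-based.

[1] R0 /= 4  ⇒  (1, -1/2)
     R1 -= 2·R0  ⇒  (0, 2)
[2] R1 /= 2  ⇒  (0, 1)
     R0 -= -1/2·R1  ⇒  (1, 0)

rank = 2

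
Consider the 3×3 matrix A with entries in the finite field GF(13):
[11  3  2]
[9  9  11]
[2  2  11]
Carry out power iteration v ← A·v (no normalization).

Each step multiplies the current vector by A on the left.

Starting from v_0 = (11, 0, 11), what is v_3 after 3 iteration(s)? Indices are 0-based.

v_0 = (11, 0, 11).
v_1 = A·v_0 = (0, 12, 0).
v_2 = A·v_1 = (10, 4, 11).
v_3 = A·v_2 = (1, 0, 6).

v_3 = (1, 0, 6)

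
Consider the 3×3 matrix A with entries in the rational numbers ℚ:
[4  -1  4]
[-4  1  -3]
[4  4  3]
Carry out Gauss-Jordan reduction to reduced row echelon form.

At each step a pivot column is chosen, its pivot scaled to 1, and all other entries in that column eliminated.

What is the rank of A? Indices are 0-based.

step 1: normalize row 0 (÷4) = (1, -1/4, 1)
  row 1: subtract -4×row0 = (0, 0, 1)
  row 2: subtract 4×row0 = (0, 5, -1)
step 2: exchange rows 1,2
step 2: normalize row 1 (÷5) = (0, 1, -1/5)
  row 0: subtract -1/4×row1 = (1, 0, 19/20)
step 3: normalize row 2 (÷1) = (0, 0, 1)
  row 0: subtract 19/20×row2 = (1, 0, 0)
  row 1: subtract -1/5×row2 = (0, 1, 0)

rank = 3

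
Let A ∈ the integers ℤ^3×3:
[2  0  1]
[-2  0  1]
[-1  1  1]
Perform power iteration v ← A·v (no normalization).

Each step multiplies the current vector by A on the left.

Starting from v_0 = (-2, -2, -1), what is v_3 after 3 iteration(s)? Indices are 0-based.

v_3 = (-15, 29, 27)

v_0 = (-2, -2, -1).
v_1 = A·v_0 = (-5, 3, -1).
v_2 = A·v_1 = (-11, 9, 7).
v_3 = A·v_2 = (-15, 29, 27).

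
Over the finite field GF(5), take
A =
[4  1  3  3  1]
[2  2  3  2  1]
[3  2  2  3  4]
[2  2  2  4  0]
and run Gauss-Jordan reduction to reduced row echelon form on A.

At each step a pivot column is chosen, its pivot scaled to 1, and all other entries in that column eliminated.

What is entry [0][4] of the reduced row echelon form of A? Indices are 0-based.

step 1: normalize row 0 (÷4) = (1, 4, 2, 2, 4)
  row 1: subtract 2×row0 = (0, 4, 4, 3, 3)
  row 2: subtract 3×row0 = (0, 0, 1, 2, 2)
  row 3: subtract 2×row0 = (0, 4, 3, 0, 2)
step 2: normalize row 1 (÷4) = (0, 1, 1, 2, 2)
  row 0: subtract 4×row1 = (1, 0, 3, 4, 1)
  row 3: subtract 4×row1 = (0, 0, 4, 2, 4)
step 3: normalize row 2 (÷1) = (0, 0, 1, 2, 2)
  row 0: subtract 3×row2 = (1, 0, 0, 3, 0)
  row 1: subtract 1×row2 = (0, 1, 0, 0, 0)
  row 3: subtract 4×row2 = (0, 0, 0, 4, 1)
step 4: normalize row 3 (÷4) = (0, 0, 0, 1, 4)
  row 0: subtract 3×row3 = (1, 0, 0, 0, 3)
  row 2: subtract 2×row3 = (0, 0, 1, 0, 4)

M[0][4] = 3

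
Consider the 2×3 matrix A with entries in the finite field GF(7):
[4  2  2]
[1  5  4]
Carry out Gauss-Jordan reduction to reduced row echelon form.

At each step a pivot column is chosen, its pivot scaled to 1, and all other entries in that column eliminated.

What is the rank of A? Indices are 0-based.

rank = 2

step 1: normalize row 0 (÷4) = (1, 4, 4)
  row 1: subtract 1×row0 = (0, 1, 0)
step 2: normalize row 1 (÷1) = (0, 1, 0)
  row 0: subtract 4×row1 = (1, 0, 4)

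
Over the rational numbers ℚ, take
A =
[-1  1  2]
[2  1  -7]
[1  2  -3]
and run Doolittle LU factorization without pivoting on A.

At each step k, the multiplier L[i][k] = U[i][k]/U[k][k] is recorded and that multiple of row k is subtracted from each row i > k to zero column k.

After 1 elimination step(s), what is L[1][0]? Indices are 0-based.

L[1][0] = -2

k=0: U[0][0]=-1
  eliminate (1,0): mult=-2, new row 1: (0, 3, -3); set L[1][0]=-2
  eliminate (2,0): mult=-1, new row 2: (0, 3, -1); set L[2][0]=-1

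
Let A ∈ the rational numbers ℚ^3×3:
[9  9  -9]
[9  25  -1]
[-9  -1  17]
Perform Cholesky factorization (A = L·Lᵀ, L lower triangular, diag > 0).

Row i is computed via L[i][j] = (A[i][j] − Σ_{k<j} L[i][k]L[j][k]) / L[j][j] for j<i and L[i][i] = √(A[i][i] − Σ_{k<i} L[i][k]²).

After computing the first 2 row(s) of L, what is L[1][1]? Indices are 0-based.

L[1][1] = 4

Step 1: L[0][0] = √(9) = 3.
  L[1][0] = (9) / L[0][0] = 3.
Step 2: L[1][1] = √(16) = 4.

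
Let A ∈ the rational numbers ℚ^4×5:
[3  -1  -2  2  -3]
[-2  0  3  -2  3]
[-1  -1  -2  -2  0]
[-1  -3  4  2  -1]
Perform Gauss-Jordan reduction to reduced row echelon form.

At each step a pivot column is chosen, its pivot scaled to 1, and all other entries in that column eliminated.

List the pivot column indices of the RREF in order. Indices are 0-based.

pivot columns: 0, 1, 2, 3

pivot(0,0)=3: scale R0 → (1, -1/3, -2/3, 2/3, -1)
  clear (1,0): R1 −= (-2)R0 → (0, -2/3, 5/3, -2/3, 1)
  clear (2,0): R2 −= (-1)R0 → (0, -4/3, -8/3, -4/3, -1)
  clear (3,0): R3 −= (-1)R0 → (0, -10/3, 10/3, 8/3, -2)
pivot(1,1)=-2/3: scale R1 → (0, 1, -5/2, 1, -3/2)
  clear (0,1): R0 −= (-1/3)R1 → (1, 0, -3/2, 1, -3/2)
  clear (2,1): R2 −= (-4/3)R1 → (0, 0, -6, 0, -3)
  clear (3,1): R3 −= (-10/3)R1 → (0, 0, -5, 6, -7)
pivot(2,2)=-6: scale R2 → (0, 0, 1, 0, 1/2)
  clear (0,2): R0 −= (-3/2)R2 → (1, 0, 0, 1, -3/4)
  clear (1,2): R1 −= (-5/2)R2 → (0, 1, 0, 1, -1/4)
  clear (3,2): R3 −= (-5)R2 → (0, 0, 0, 6, -9/2)
pivot(3,3)=6: scale R3 → (0, 0, 0, 1, -3/4)
  clear (0,3): R0 −= (1)R3 → (1, 0, 0, 0, 0)
  clear (1,3): R1 −= (1)R3 → (0, 1, 0, 0, 1/2)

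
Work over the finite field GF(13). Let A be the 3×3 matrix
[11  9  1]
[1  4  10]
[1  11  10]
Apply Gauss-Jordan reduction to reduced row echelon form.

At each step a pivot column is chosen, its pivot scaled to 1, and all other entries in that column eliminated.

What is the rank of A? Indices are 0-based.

rank = 3

pivot(0,0)=11: scale R0 → (1, 2, 6)
  clear (1,0): R1 −= (1)R0 → (0, 2, 4)
  clear (2,0): R2 −= (1)R0 → (0, 9, 4)
pivot(1,1)=2: scale R1 → (0, 1, 2)
  clear (0,1): R0 −= (2)R1 → (1, 0, 2)
  clear (2,1): R2 −= (9)R1 → (0, 0, 12)
pivot(2,2)=12: scale R2 → (0, 0, 1)
  clear (0,2): R0 −= (2)R2 → (1, 0, 0)
  clear (1,2): R1 −= (2)R2 → (0, 1, 0)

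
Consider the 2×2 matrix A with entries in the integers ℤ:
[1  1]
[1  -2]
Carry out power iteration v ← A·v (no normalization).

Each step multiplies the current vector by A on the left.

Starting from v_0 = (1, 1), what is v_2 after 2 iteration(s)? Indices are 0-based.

v_0 = (1, 1).
v_1 = A·v_0 = (2, -1).
v_2 = A·v_1 = (1, 4).

v_2 = (1, 4)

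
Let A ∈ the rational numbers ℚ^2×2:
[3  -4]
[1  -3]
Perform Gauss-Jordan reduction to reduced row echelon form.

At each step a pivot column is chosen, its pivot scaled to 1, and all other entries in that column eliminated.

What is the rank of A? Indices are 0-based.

step 1: normalize row 0 (÷3) = (1, -4/3)
  row 1: subtract 1×row0 = (0, -5/3)
step 2: normalize row 1 (÷-5/3) = (0, 1)
  row 0: subtract -4/3×row1 = (1, 0)

rank = 2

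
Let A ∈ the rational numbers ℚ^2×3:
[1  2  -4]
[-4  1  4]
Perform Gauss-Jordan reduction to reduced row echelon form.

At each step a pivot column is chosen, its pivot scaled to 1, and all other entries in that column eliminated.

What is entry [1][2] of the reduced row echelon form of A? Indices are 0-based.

M[1][2] = -4/3

[1] R0 /= 1  ⇒  (1, 2, -4)
     R1 -= -4·R0  ⇒  (0, 9, -12)
[2] R1 /= 9  ⇒  (0, 1, -4/3)
     R0 -= 2·R1  ⇒  (1, 0, -4/3)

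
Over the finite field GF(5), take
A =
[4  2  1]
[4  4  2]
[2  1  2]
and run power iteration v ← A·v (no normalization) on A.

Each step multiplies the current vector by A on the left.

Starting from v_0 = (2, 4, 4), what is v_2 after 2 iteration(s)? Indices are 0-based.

v_2 = (0, 0, 4)

v_0 = (2, 4, 4).
v_1 = A·v_0 = (0, 2, 1).
v_2 = A·v_1 = (0, 0, 4).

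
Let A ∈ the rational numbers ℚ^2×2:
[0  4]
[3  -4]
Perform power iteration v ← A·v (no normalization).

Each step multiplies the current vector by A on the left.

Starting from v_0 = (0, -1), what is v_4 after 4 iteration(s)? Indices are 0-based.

v_4 = (640, -976)

v_0 = (0, -1).
v_1 = A·v_0 = (-4, 4).
v_2 = A·v_1 = (16, -28).
v_3 = A·v_2 = (-112, 160).
v_4 = A·v_3 = (640, -976).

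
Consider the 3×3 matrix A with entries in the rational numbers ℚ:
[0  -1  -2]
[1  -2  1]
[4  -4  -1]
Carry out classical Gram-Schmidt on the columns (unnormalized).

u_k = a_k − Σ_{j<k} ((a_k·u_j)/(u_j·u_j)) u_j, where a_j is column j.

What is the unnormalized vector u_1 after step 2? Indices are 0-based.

u_1 = (-1, -16/17, 4/17)

Step 1: u_0 = a_0 = (0, 1, 4).
Step 2: u_1 = a_1 − (-18/17)·u_0 = (-1, -16/17, 4/17).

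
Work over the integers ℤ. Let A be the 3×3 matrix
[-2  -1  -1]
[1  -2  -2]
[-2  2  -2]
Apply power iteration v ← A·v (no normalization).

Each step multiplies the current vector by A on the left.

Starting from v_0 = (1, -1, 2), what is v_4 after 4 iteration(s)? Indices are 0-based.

v_4 = (225, 125, 100)

v_0 = (1, -1, 2).
v_1 = A·v_0 = (-3, -1, -8).
v_2 = A·v_1 = (15, 15, 20).
v_3 = A·v_2 = (-65, -55, -40).
v_4 = A·v_3 = (225, 125, 100).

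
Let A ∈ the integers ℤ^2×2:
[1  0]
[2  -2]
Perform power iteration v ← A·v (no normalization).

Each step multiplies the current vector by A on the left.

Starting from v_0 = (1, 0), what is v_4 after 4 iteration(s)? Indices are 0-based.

v_4 = (1, -10)

v_0 = (1, 0).
v_1 = A·v_0 = (1, 2).
v_2 = A·v_1 = (1, -2).
v_3 = A·v_2 = (1, 6).
v_4 = A·v_3 = (1, -10).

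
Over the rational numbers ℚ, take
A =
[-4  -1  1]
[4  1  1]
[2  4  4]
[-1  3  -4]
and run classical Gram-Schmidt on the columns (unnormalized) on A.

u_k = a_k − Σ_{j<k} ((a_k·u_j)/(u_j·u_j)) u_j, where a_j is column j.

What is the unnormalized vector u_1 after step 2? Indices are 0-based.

u_1 = (15/37, -15/37, 122/37, 124/37)

Step 1: u_0 = a_0 = (-4, 4, 2, -1).
Step 2: u_1 = a_1 − (13/37)·u_0 = (15/37, -15/37, 122/37, 124/37).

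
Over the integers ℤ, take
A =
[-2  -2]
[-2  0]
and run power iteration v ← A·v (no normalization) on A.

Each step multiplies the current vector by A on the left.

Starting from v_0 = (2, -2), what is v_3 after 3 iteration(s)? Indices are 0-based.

v_3 = (-16, -16)

v_0 = (2, -2).
v_1 = A·v_0 = (0, -4).
v_2 = A·v_1 = (8, 0).
v_3 = A·v_2 = (-16, -16).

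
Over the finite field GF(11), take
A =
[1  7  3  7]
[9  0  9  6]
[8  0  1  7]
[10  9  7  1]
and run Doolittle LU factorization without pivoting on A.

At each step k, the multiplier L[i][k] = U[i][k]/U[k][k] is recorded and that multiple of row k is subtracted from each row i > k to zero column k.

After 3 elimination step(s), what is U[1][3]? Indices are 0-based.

U[1][3] = 9

Step 1: pivot at (0,0) is 1.
  row1 ← row1 − (9)·row0  ⇒  L[1][0]=9, U row1=(0, 3, 4, 9)
  row2 ← row2 − (8)·row0  ⇒  L[2][0]=8, U row2=(0, 10, 10, 6)
  row3 ← row3 − (10)·row0  ⇒  L[3][0]=10, U row3=(0, 5, 10, 8)
Step 2: pivot at (1,1) is 3.
  row2 ← row2 − (7)·row1  ⇒  L[2][1]=7, U row2=(0, 0, 4, 9)
  row3 ← row3 − (9)·row1  ⇒  L[3][1]=9, U row3=(0, 0, 7, 4)
Step 3: pivot at (2,2) is 4.
  row3 ← row3 − (10)·row2  ⇒  L[3][2]=10, U row3=(0, 0, 0, 2)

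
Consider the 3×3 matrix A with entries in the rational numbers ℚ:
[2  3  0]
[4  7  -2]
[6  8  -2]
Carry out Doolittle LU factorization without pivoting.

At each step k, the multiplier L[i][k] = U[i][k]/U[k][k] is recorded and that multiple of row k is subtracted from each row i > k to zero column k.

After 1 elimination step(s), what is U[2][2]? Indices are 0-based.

U[2][2] = -2

Step 1: pivot at (0,0) is 2.
  row1 ← row1 − (2)·row0  ⇒  L[1][0]=2, U row1=(0, 1, -2)
  row2 ← row2 − (3)·row0  ⇒  L[2][0]=3, U row2=(0, -1, -2)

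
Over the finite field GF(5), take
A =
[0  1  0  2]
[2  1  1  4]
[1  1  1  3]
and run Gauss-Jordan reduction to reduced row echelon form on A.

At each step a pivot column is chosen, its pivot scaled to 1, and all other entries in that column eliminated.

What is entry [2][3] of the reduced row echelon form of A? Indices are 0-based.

step 1: exchange rows 0,1
step 1: normalize row 0 (÷2) = (1, 3, 3, 2)
  row 2: subtract 1×row0 = (0, 3, 3, 1)
step 2: normalize row 1 (÷1) = (0, 1, 0, 2)
  row 0: subtract 3×row1 = (1, 0, 3, 1)
  row 2: subtract 3×row1 = (0, 0, 3, 0)
step 3: normalize row 2 (÷3) = (0, 0, 1, 0)
  row 0: subtract 3×row2 = (1, 0, 0, 1)

M[2][3] = 0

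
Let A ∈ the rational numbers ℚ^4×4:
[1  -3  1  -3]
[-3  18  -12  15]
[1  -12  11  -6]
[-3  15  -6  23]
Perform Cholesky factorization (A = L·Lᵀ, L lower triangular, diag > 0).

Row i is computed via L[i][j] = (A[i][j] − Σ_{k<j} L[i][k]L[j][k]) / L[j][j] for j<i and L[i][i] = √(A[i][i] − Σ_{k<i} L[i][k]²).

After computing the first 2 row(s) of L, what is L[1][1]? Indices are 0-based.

L[1][1] = 3

Step 1: L[0][0] = √(1) = 1.
  L[1][0] = (-3) / L[0][0] = -3.
Step 2: L[1][1] = √(9) = 3.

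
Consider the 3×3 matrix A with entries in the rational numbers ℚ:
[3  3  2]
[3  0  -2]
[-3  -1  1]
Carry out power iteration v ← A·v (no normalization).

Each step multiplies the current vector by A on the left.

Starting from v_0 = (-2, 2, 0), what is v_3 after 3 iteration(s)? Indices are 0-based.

v_0 = (-2, 2, 0).
v_1 = A·v_0 = (0, -6, 4).
v_2 = A·v_1 = (-10, -8, 10).
v_3 = A·v_2 = (-34, -50, 48).

v_3 = (-34, -50, 48)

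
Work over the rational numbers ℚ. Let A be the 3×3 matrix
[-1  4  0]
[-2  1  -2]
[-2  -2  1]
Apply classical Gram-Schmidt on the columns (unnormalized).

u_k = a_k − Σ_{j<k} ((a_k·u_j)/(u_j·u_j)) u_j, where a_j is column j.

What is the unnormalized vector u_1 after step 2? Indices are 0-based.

Step 1: u_0 = a_0 = (-1, -2, -2).
Step 2: u_1 = a_1 − (-2/9)·u_0 = (34/9, 5/9, -22/9).

u_1 = (34/9, 5/9, -22/9)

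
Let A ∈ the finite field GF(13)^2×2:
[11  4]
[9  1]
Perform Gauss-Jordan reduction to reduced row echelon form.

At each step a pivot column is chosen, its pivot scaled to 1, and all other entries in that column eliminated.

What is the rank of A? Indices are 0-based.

rank = 2

[1] R0 /= 11  ⇒  (1, 11)
     R1 -= 9·R0  ⇒  (0, 6)
[2] R1 /= 6  ⇒  (0, 1)
     R0 -= 11·R1  ⇒  (1, 0)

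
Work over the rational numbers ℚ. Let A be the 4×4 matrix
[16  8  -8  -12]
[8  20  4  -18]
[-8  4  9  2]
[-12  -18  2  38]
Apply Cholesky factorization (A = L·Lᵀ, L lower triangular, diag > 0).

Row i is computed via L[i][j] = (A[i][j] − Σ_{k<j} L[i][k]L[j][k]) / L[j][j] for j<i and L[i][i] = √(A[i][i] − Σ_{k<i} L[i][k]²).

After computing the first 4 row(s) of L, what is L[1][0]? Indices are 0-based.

Step 1: L[0][0] = √(16) = 4.
  L[1][0] = (8) / L[0][0] = 2.
Step 2: L[1][1] = √(16) = 4.
  L[2][0] = (-8) / L[0][0] = -2.
  L[2][1] = (8) / L[1][1] = 2.
Step 3: L[2][2] = √(1) = 1.
  L[3][0] = (-12) / L[0][0] = -3.
  L[3][1] = (-12) / L[1][1] = -3.
  L[3][2] = (2) / L[2][2] = 2.
Step 4: L[3][3] = √(16) = 4.

L[1][0] = 2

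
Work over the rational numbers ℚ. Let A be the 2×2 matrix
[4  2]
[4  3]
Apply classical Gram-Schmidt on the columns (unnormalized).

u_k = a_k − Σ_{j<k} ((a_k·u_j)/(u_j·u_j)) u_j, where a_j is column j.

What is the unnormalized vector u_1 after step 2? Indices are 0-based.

u_1 = (-1/2, 1/2)

Step 1: u_0 = a_0 = (4, 4).
Step 2: u_1 = a_1 − (5/8)·u_0 = (-1/2, 1/2).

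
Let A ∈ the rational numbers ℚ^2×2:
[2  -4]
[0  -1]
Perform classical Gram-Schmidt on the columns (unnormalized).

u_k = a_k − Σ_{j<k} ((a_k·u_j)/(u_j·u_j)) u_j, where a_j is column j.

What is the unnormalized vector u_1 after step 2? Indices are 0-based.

u_1 = (0, -1)

Step 1: u_0 = a_0 = (2, 0).
Step 2: u_1 = a_1 − (-2)·u_0 = (0, -1).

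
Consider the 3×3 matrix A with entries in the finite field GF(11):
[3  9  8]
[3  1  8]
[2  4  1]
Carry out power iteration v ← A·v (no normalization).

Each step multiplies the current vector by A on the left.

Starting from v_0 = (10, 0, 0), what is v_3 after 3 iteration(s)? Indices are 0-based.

v_3 = (4, 8, 6)

v_0 = (10, 0, 0).
v_1 = A·v_0 = (8, 8, 9).
v_2 = A·v_1 = (3, 5, 2).
v_3 = A·v_2 = (4, 8, 6).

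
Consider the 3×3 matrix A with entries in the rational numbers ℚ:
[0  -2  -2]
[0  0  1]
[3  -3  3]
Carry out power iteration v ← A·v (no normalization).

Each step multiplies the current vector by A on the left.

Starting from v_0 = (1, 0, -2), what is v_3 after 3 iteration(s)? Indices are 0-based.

v_0 = (1, 0, -2).
v_1 = A·v_0 = (4, -2, -3).
v_2 = A·v_1 = (10, -3, 9).
v_3 = A·v_2 = (-12, 9, 66).

v_3 = (-12, 9, 66)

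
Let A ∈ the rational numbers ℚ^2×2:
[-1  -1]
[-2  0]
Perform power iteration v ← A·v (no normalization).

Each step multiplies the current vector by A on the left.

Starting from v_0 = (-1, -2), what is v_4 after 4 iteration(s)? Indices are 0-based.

v_4 = (-21, -22)

v_0 = (-1, -2).
v_1 = A·v_0 = (3, 2).
v_2 = A·v_1 = (-5, -6).
v_3 = A·v_2 = (11, 10).
v_4 = A·v_3 = (-21, -22).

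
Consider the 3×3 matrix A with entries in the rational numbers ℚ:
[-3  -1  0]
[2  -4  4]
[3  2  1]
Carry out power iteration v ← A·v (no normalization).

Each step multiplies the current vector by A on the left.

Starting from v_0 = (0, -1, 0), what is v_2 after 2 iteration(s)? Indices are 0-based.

v_0 = (0, -1, 0).
v_1 = A·v_0 = (1, 4, -2).
v_2 = A·v_1 = (-7, -22, 9).

v_2 = (-7, -22, 9)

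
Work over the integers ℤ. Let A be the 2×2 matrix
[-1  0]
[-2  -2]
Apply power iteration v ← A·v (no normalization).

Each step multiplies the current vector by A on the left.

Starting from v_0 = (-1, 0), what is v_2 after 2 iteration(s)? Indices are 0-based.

v_2 = (-1, -6)

v_0 = (-1, 0).
v_1 = A·v_0 = (1, 2).
v_2 = A·v_1 = (-1, -6).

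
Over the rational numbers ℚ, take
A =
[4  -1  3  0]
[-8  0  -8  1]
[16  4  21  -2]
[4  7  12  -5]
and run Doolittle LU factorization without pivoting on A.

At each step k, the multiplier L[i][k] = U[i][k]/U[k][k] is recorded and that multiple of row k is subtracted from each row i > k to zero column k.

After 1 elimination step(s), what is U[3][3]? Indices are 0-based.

U[3][3] = -5

Step 1: pivot at (0,0) is 4.
  row1 ← row1 − (-2)·row0  ⇒  L[1][0]=-2, U row1=(0, -2, -2, 1)
  row2 ← row2 − (4)·row0  ⇒  L[2][0]=4, U row2=(0, 8, 9, -2)
  row3 ← row3 − (1)·row0  ⇒  L[3][0]=1, U row3=(0, 8, 9, -5)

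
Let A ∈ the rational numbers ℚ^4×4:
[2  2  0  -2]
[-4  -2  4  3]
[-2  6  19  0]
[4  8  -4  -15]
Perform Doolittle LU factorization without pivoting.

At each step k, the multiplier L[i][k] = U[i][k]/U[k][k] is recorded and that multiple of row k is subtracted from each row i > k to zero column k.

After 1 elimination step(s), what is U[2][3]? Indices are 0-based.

[col 0] pivot 2
  R1 -= -2*R0 → (0, 2, 4, -1)  (L[1][0] := -2)
  R2 -= -1*R0 → (0, 8, 19, -2)  (L[2][0] := -1)
  R3 -= 2*R0 → (0, 4, -4, -11)  (L[3][0] := 2)

U[2][3] = -2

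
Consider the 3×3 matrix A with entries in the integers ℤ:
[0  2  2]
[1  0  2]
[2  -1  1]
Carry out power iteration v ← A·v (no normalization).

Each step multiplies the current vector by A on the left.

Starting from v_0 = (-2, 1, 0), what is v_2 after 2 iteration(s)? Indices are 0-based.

v_2 = (-14, -8, 1)

v_0 = (-2, 1, 0).
v_1 = A·v_0 = (2, -2, -5).
v_2 = A·v_1 = (-14, -8, 1).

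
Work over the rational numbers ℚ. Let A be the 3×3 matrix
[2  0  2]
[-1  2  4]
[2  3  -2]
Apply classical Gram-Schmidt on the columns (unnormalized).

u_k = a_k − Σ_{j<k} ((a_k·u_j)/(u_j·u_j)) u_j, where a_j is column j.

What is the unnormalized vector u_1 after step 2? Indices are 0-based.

Step 1: u_0 = a_0 = (2, -1, 2).
Step 2: u_1 = a_1 − (4/9)·u_0 = (-8/9, 22/9, 19/9).

u_1 = (-8/9, 22/9, 19/9)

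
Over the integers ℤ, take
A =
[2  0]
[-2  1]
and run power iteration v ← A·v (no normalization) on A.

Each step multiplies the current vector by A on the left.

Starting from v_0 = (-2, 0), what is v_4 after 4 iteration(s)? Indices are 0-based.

v_0 = (-2, 0).
v_1 = A·v_0 = (-4, 4).
v_2 = A·v_1 = (-8, 12).
v_3 = A·v_2 = (-16, 28).
v_4 = A·v_3 = (-32, 60).

v_4 = (-32, 60)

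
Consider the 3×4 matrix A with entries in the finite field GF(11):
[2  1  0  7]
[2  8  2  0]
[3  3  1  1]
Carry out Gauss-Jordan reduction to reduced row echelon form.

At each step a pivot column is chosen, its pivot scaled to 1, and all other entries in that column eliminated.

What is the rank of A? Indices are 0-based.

rank = 3

pivot(0,0)=2: scale R0 → (1, 6, 0, 9)
  clear (1,0): R1 −= (2)R0 → (0, 7, 2, 4)
  clear (2,0): R2 −= (3)R0 → (0, 7, 1, 7)
pivot(1,1)=7: scale R1 → (0, 1, 5, 10)
  clear (0,1): R0 −= (6)R1 → (1, 0, 3, 4)
  clear (2,1): R2 −= (7)R1 → (0, 0, 10, 3)
pivot(2,2)=10: scale R2 → (0, 0, 1, 8)
  clear (0,2): R0 −= (3)R2 → (1, 0, 0, 2)
  clear (1,2): R1 −= (5)R2 → (0, 1, 0, 3)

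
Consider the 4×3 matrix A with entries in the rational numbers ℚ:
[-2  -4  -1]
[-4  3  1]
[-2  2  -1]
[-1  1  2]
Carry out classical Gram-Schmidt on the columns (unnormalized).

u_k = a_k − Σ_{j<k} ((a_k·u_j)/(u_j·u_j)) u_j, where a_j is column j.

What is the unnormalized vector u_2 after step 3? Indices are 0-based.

Step 1: u_0 = a_0 = (-2, -4, -2, -1).
Step 2: u_1 = a_1 − (-9/25)·u_0 = (-118/25, 39/25, 32/25, 16/25).
Step 3: u_2 = a_2 − (-2/25)·u_0 − (157/669)·u_1 = (-35/669, 70/223, -977/669, 1184/669).

u_2 = (-35/669, 70/223, -977/669, 1184/669)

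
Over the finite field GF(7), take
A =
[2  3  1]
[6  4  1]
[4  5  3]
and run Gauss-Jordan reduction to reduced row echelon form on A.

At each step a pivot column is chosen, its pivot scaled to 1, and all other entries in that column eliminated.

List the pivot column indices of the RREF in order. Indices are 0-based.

pivot(0,0)=2: scale R0 → (1, 5, 4)
  clear (1,0): R1 −= (6)R0 → (0, 2, 5)
  clear (2,0): R2 −= (4)R0 → (0, 6, 1)
pivot(1,1)=2: scale R1 → (0, 1, 6)
  clear (0,1): R0 −= (5)R1 → (1, 0, 2)
  clear (2,1): R2 −= (6)R1 → (0, 0, 0)
col 2: no nonzero at/below row 2; advance.

pivot columns: 0, 1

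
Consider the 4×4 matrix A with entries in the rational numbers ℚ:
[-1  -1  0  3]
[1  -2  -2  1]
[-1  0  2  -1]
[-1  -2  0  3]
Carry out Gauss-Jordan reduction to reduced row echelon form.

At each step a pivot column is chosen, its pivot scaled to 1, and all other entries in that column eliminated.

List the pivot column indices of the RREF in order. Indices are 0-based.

pivot columns: 0, 1, 2

pivot(0,0)=-1: scale R0 → (1, 1, 0, -3)
  clear (1,0): R1 −= (1)R0 → (0, -3, -2, 4)
  clear (2,0): R2 −= (-1)R0 → (0, 1, 2, -4)
  clear (3,0): R3 −= (-1)R0 → (0, -1, 0, 0)
pivot(1,1)=-3: scale R1 → (0, 1, 2/3, -4/3)
  clear (0,1): R0 −= (1)R1 → (1, 0, -2/3, -5/3)
  clear (2,1): R2 −= (1)R1 → (0, 0, 4/3, -8/3)
  clear (3,1): R3 −= (-1)R1 → (0, 0, 2/3, -4/3)
pivot(2,2)=4/3: scale R2 → (0, 0, 1, -2)
  clear (0,2): R0 −= (-2/3)R2 → (1, 0, 0, -3)
  clear (1,2): R1 −= (2/3)R2 → (0, 1, 0, 0)
  clear (3,2): R3 −= (2/3)R2 → (0, 0, 0, 0)
col 3: no nonzero at/below row 3; advance.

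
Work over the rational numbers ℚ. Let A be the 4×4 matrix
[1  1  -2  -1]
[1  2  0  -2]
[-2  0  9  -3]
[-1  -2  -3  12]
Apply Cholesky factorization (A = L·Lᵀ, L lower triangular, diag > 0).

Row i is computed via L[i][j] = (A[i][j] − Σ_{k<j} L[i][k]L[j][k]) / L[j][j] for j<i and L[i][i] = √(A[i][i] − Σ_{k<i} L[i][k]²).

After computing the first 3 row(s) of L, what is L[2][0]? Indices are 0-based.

L[2][0] = -2

Step 1: L[0][0] = √(1) = 1.
  L[1][0] = (1) / L[0][0] = 1.
Step 2: L[1][1] = √(1) = 1.
  L[2][0] = (-2) / L[0][0] = -2.
  L[2][1] = (2) / L[1][1] = 2.
Step 3: L[2][2] = √(1) = 1.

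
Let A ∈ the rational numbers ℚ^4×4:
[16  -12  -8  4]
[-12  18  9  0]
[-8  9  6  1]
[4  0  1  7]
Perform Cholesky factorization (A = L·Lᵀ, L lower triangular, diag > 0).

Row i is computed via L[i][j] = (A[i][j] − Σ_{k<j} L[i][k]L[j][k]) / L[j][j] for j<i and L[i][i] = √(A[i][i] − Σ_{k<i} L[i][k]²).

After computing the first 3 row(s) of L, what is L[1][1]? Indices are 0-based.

L[1][1] = 3

Step 1: L[0][0] = √(16) = 4.
  L[1][0] = (-12) / L[0][0] = -3.
Step 2: L[1][1] = √(9) = 3.
  L[2][0] = (-8) / L[0][0] = -2.
  L[2][1] = (3) / L[1][1] = 1.
Step 3: L[2][2] = √(1) = 1.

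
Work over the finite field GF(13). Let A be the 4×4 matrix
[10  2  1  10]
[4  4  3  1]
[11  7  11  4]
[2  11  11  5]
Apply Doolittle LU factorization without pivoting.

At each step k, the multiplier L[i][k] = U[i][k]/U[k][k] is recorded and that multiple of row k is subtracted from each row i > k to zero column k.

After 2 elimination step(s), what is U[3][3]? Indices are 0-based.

U[3][3] = 4

Step 1: pivot at (0,0) is 10.
  row1 ← row1 − (3)·row0  ⇒  L[1][0]=3, U row1=(0, 11, 0, 10)
  row2 ← row2 − (5)·row0  ⇒  L[2][0]=5, U row2=(0, 10, 6, 6)
  row3 ← row3 − (8)·row0  ⇒  L[3][0]=8, U row3=(0, 8, 3, 3)
Step 2: pivot at (1,1) is 11.
  row2 ← row2 − (8)·row1  ⇒  L[2][1]=8, U row2=(0, 0, 6, 4)
  row3 ← row3 − (9)·row1  ⇒  L[3][1]=9, U row3=(0, 0, 3, 4)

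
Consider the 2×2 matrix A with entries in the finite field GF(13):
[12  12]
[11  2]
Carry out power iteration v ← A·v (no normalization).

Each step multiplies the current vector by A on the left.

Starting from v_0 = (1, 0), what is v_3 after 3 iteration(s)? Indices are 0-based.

v_3 = (12, 3)

v_0 = (1, 0).
v_1 = A·v_0 = (12, 11).
v_2 = A·v_1 = (3, 11).
v_3 = A·v_2 = (12, 3).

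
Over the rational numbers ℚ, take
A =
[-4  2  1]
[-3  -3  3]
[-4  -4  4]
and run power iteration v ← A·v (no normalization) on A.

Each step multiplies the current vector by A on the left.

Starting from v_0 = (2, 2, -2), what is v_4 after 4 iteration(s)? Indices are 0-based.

v_0 = (2, 2, -2).
v_1 = A·v_0 = (-6, -18, -24).
v_2 = A·v_1 = (-36, 0, 0).
v_3 = A·v_2 = (144, 108, 144).
v_4 = A·v_3 = (-216, -324, -432).

v_4 = (-216, -324, -432)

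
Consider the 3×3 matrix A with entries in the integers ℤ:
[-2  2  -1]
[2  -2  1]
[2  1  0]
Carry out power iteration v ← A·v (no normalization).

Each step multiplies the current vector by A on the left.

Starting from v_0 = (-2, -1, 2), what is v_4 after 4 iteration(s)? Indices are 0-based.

v_0 = (-2, -1, 2).
v_1 = A·v_0 = (0, 0, -5).
v_2 = A·v_1 = (5, -5, 0).
v_3 = A·v_2 = (-20, 20, 5).
v_4 = A·v_3 = (75, -75, -20).

v_4 = (75, -75, -20)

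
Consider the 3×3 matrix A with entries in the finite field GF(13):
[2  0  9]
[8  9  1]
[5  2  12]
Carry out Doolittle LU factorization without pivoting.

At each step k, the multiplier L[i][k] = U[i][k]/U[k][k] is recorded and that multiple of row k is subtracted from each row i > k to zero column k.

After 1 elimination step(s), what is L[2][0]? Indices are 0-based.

L[2][0] = 9

k=0: U[0][0]=2
  eliminate (1,0): mult=4, new row 1: (0, 9, 4); set L[1][0]=4
  eliminate (2,0): mult=9, new row 2: (0, 2, 9); set L[2][0]=9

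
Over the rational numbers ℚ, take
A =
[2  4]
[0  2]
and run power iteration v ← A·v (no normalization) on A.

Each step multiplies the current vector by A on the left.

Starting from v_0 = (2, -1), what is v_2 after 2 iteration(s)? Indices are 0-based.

v_0 = (2, -1).
v_1 = A·v_0 = (0, -2).
v_2 = A·v_1 = (-8, -4).

v_2 = (-8, -4)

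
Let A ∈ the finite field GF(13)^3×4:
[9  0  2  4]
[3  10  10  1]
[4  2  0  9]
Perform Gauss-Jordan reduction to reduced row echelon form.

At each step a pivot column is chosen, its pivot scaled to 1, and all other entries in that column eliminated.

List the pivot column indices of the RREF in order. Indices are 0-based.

pivot columns: 0, 1, 2

pivot(0,0)=9: scale R0 → (1, 0, 6, 12)
  clear (1,0): R1 −= (3)R0 → (0, 10, 5, 4)
  clear (2,0): R2 −= (4)R0 → (0, 2, 2, 0)
pivot(1,1)=10: scale R1 → (0, 1, 7, 3)
  clear (2,1): R2 −= (2)R1 → (0, 0, 1, 7)
pivot(2,2)=1: scale R2 → (0, 0, 1, 7)
  clear (0,2): R0 −= (6)R2 → (1, 0, 0, 9)
  clear (1,2): R1 −= (7)R2 → (0, 1, 0, 6)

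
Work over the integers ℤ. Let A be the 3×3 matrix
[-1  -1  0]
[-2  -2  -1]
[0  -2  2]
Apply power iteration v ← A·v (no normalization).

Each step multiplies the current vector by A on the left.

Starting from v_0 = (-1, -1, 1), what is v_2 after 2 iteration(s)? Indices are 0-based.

v_0 = (-1, -1, 1).
v_1 = A·v_0 = (2, 3, 4).
v_2 = A·v_1 = (-5, -14, 2).

v_2 = (-5, -14, 2)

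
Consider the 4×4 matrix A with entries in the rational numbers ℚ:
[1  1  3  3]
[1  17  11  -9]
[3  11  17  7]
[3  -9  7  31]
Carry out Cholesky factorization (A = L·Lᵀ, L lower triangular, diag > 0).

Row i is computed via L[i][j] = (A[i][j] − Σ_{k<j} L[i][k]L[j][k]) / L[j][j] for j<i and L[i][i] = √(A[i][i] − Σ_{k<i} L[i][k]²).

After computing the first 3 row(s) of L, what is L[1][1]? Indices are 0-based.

L[1][1] = 4

Step 1: L[0][0] = √(1) = 1.
  L[1][0] = (1) / L[0][0] = 1.
Step 2: L[1][1] = √(16) = 4.
  L[2][0] = (3) / L[0][0] = 3.
  L[2][1] = (8) / L[1][1] = 2.
Step 3: L[2][2] = √(4) = 2.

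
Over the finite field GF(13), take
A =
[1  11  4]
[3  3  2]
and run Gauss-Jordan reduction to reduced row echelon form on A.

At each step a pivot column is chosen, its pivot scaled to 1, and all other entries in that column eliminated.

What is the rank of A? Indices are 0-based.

[1] R0 /= 1  ⇒  (1, 11, 4)
     R1 -= 3·R0  ⇒  (0, 9, 3)
[2] R1 /= 9  ⇒  (0, 1, 9)
     R0 -= 11·R1  ⇒  (1, 0, 9)

rank = 2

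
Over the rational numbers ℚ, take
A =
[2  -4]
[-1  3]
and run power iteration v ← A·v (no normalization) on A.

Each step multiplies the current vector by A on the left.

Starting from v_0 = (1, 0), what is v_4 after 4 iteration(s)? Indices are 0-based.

v_4 = (164, -105)

v_0 = (1, 0).
v_1 = A·v_0 = (2, -1).
v_2 = A·v_1 = (8, -5).
v_3 = A·v_2 = (36, -23).
v_4 = A·v_3 = (164, -105).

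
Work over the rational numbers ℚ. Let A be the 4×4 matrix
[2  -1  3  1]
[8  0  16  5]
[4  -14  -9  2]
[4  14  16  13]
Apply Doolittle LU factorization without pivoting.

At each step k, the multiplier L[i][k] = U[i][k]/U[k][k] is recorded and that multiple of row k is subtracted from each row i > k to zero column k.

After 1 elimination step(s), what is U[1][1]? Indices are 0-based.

U[1][1] = 4

Step 1: pivot at (0,0) is 2.
  row1 ← row1 − (4)·row0  ⇒  L[1][0]=4, U row1=(0, 4, 4, 1)
  row2 ← row2 − (2)·row0  ⇒  L[2][0]=2, U row2=(0, -12, -15, 0)
  row3 ← row3 − (2)·row0  ⇒  L[3][0]=2, U row3=(0, 16, 10, 11)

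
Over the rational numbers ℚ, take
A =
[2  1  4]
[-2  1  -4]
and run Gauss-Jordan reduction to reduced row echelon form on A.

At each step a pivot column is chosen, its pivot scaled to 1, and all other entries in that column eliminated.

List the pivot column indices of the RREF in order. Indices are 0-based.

pivot columns: 0, 1

[1] R0 /= 2  ⇒  (1, 1/2, 2)
     R1 -= -2·R0  ⇒  (0, 2, 0)
[2] R1 /= 2  ⇒  (0, 1, 0)
     R0 -= 1/2·R1  ⇒  (1, 0, 2)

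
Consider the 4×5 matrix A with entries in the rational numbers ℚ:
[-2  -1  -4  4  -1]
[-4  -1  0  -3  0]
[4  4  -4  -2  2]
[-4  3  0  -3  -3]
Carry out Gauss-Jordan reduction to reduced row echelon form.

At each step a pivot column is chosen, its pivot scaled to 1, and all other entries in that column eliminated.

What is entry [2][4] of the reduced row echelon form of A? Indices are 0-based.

step 1: normalize row 0 (÷-2) = (1, 1/2, 2, -2, 1/2)
  row 1: subtract -4×row0 = (0, 1, 8, -11, 2)
  row 2: subtract 4×row0 = (0, 2, -12, 6, 0)
  row 3: subtract -4×row0 = (0, 5, 8, -11, -1)
step 2: normalize row 1 (÷1) = (0, 1, 8, -11, 2)
  row 0: subtract 1/2×row1 = (1, 0, -2, 7/2, -1/2)
  row 2: subtract 2×row1 = (0, 0, -28, 28, -4)
  row 3: subtract 5×row1 = (0, 0, -32, 44, -11)
step 3: normalize row 2 (÷-28) = (0, 0, 1, -1, 1/7)
  row 0: subtract -2×row2 = (1, 0, 0, 3/2, -3/14)
  row 1: subtract 8×row2 = (0, 1, 0, -3, 6/7)
  row 3: subtract -32×row2 = (0, 0, 0, 12, -45/7)
step 4: normalize row 3 (÷12) = (0, 0, 0, 1, -15/28)
  row 0: subtract 3/2×row3 = (1, 0, 0, 0, 33/56)
  row 1: subtract -3×row3 = (0, 1, 0, 0, -3/4)
  row 2: subtract -1×row3 = (0, 0, 1, 0, -11/28)

M[2][4] = -11/28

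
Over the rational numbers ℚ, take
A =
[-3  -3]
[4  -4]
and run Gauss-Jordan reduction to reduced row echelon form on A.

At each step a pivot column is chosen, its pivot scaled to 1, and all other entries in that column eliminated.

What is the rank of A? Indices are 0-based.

rank = 2

[1] R0 /= -3  ⇒  (1, 1)
     R1 -= 4·R0  ⇒  (0, -8)
[2] R1 /= -8  ⇒  (0, 1)
     R0 -= 1·R1  ⇒  (1, 0)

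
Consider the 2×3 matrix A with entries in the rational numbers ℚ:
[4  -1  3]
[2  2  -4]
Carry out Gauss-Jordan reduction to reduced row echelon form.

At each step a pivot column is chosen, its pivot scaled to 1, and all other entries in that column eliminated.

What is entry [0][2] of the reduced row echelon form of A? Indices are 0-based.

M[0][2] = 1/5

[1] R0 /= 4  ⇒  (1, -1/4, 3/4)
     R1 -= 2·R0  ⇒  (0, 5/2, -11/2)
[2] R1 /= 5/2  ⇒  (0, 1, -11/5)
     R0 -= -1/4·R1  ⇒  (1, 0, 1/5)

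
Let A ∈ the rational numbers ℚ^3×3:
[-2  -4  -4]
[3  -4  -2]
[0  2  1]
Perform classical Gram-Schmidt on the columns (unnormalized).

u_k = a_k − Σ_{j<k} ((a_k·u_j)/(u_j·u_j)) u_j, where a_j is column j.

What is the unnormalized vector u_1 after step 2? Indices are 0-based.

u_1 = (-60/13, -40/13, 2)

Step 1: u_0 = a_0 = (-2, 3, 0).
Step 2: u_1 = a_1 − (-4/13)·u_0 = (-60/13, -40/13, 2).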